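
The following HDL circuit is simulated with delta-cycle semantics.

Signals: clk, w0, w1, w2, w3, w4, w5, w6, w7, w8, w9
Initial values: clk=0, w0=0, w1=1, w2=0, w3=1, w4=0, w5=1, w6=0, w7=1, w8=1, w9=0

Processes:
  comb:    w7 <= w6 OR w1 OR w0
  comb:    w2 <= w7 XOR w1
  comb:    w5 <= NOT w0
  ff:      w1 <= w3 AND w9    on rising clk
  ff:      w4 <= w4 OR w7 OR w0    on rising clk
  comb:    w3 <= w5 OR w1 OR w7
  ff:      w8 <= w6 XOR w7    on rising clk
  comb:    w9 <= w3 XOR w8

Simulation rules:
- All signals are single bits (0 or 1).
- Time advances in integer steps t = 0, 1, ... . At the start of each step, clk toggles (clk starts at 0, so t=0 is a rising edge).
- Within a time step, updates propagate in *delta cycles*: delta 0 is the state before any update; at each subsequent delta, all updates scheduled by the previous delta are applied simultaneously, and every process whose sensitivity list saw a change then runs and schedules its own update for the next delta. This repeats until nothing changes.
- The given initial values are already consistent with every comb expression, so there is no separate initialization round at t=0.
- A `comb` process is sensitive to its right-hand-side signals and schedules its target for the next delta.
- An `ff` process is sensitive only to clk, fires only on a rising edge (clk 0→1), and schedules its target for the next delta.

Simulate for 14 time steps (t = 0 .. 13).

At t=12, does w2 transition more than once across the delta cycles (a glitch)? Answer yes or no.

[bits: w9,w2,w4,w0,w7,w3,w6,w5,w1,w8,clk]
t=0: Δ0=00001101110 Δ1=00001101111 Δ2=00101101011 Δ3=01100101011 Δ4=00100101011 | 4Δ
t=1: Δ0=00100101011 Δ1=00100101010 | 1Δ
t=2: Δ0=00100101010 Δ1=00100101011 Δ2=00100101001 Δ3=10100101001 | 3Δ
t=3: Δ0=10100101001 Δ1=10100101000 | 1Δ
t=4: Δ0=10100101000 Δ1=10100101001 Δ2=10100101101 Δ3=11101101101 Δ4=10101101101 | 4Δ
t=5: Δ0=10101101101 Δ1=10101101100 | 1Δ
t=6: Δ0=10101101100 Δ1=10101101101 Δ2=10101101111 Δ3=00101101111 | 3Δ
t=7: Δ0=00101101111 Δ1=00101101110 | 1Δ
t=8: Δ0=00101101110 Δ1=00101101111 Δ2=00101101011 Δ3=01100101011 Δ4=00100101011 | 4Δ
t=9: Δ0=00100101011 Δ1=00100101010 | 1Δ
t=10: Δ0=00100101010 Δ1=00100101011 Δ2=00100101001 Δ3=10100101001 | 3Δ
t=11: Δ0=10100101001 Δ1=10100101000 | 1Δ
t=12: Δ0=10100101000 Δ1=10100101001 Δ2=10100101101 Δ3=11101101101 Δ4=10101101101 | 4Δ
t=13: Δ0=10101101101 Δ1=10101101100 | 1Δ

yes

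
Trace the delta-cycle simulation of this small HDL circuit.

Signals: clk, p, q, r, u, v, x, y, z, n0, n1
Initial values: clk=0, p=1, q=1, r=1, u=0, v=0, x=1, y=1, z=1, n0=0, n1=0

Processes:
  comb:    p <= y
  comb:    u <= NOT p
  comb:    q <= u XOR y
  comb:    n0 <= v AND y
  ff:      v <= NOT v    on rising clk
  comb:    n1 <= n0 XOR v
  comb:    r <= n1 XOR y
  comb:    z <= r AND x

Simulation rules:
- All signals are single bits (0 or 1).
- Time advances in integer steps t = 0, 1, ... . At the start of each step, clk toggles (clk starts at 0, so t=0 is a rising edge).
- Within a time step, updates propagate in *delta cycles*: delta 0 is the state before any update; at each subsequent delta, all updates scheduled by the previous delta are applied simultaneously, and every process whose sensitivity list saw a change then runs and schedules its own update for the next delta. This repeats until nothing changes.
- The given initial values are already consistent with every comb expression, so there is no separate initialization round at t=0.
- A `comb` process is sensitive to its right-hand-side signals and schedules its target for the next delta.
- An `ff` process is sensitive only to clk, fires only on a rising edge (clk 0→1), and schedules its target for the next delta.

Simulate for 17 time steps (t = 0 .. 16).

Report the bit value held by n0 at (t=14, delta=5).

t0.Δ0 n1=0 r=1 n0=0 x=1 q=1 v=0 clk=0 z=1 p=1 y=1 u=0
t0.Δ1 n1=0 r=1 n0=0 x=1 q=1 v=0 clk=1 z=1 p=1 y=1 u=0
t0.Δ2 n1=0 r=1 n0=0 x=1 q=1 v=1 clk=1 z=1 p=1 y=1 u=0
t0.Δ3 n1=1 r=1 n0=1 x=1 q=1 v=1 clk=1 z=1 p=1 y=1 u=0
t0.Δ4 n1=0 r=0 n0=1 x=1 q=1 v=1 clk=1 z=1 p=1 y=1 u=0
t0.Δ5 n1=0 r=1 n0=1 x=1 q=1 v=1 clk=1 z=0 p=1 y=1 u=0
t0.Δ6 n1=0 r=1 n0=1 x=1 q=1 v=1 clk=1 z=1 p=1 y=1 u=0
t1.Δ0 n1=0 r=1 n0=1 x=1 q=1 v=1 clk=1 z=1 p=1 y=1 u=0
t1.Δ1 n1=0 r=1 n0=1 x=1 q=1 v=1 clk=0 z=1 p=1 y=1 u=0
t2.Δ0 n1=0 r=1 n0=1 x=1 q=1 v=1 clk=0 z=1 p=1 y=1 u=0
t2.Δ1 n1=0 r=1 n0=1 x=1 q=1 v=1 clk=1 z=1 p=1 y=1 u=0
t2.Δ2 n1=0 r=1 n0=1 x=1 q=1 v=0 clk=1 z=1 p=1 y=1 u=0
t2.Δ3 n1=1 r=1 n0=0 x=1 q=1 v=0 clk=1 z=1 p=1 y=1 u=0
t2.Δ4 n1=0 r=0 n0=0 x=1 q=1 v=0 clk=1 z=1 p=1 y=1 u=0
t2.Δ5 n1=0 r=1 n0=0 x=1 q=1 v=0 clk=1 z=0 p=1 y=1 u=0
t2.Δ6 n1=0 r=1 n0=0 x=1 q=1 v=0 clk=1 z=1 p=1 y=1 u=0
t3.Δ0 n1=0 r=1 n0=0 x=1 q=1 v=0 clk=1 z=1 p=1 y=1 u=0
t3.Δ1 n1=0 r=1 n0=0 x=1 q=1 v=0 clk=0 z=1 p=1 y=1 u=0
t4.Δ0 n1=0 r=1 n0=0 x=1 q=1 v=0 clk=0 z=1 p=1 y=1 u=0
t4.Δ1 n1=0 r=1 n0=0 x=1 q=1 v=0 clk=1 z=1 p=1 y=1 u=0
t4.Δ2 n1=0 r=1 n0=0 x=1 q=1 v=1 clk=1 z=1 p=1 y=1 u=0
t4.Δ3 n1=1 r=1 n0=1 x=1 q=1 v=1 clk=1 z=1 p=1 y=1 u=0
t4.Δ4 n1=0 r=0 n0=1 x=1 q=1 v=1 clk=1 z=1 p=1 y=1 u=0
t4.Δ5 n1=0 r=1 n0=1 x=1 q=1 v=1 clk=1 z=0 p=1 y=1 u=0
t4.Δ6 n1=0 r=1 n0=1 x=1 q=1 v=1 clk=1 z=1 p=1 y=1 u=0
t5.Δ0 n1=0 r=1 n0=1 x=1 q=1 v=1 clk=1 z=1 p=1 y=1 u=0
t5.Δ1 n1=0 r=1 n0=1 x=1 q=1 v=1 clk=0 z=1 p=1 y=1 u=0
t6.Δ0 n1=0 r=1 n0=1 x=1 q=1 v=1 clk=0 z=1 p=1 y=1 u=0
t6.Δ1 n1=0 r=1 n0=1 x=1 q=1 v=1 clk=1 z=1 p=1 y=1 u=0
t6.Δ2 n1=0 r=1 n0=1 x=1 q=1 v=0 clk=1 z=1 p=1 y=1 u=0
t6.Δ3 n1=1 r=1 n0=0 x=1 q=1 v=0 clk=1 z=1 p=1 y=1 u=0
t6.Δ4 n1=0 r=0 n0=0 x=1 q=1 v=0 clk=1 z=1 p=1 y=1 u=0
t6.Δ5 n1=0 r=1 n0=0 x=1 q=1 v=0 clk=1 z=0 p=1 y=1 u=0
t6.Δ6 n1=0 r=1 n0=0 x=1 q=1 v=0 clk=1 z=1 p=1 y=1 u=0
t7.Δ0 n1=0 r=1 n0=0 x=1 q=1 v=0 clk=1 z=1 p=1 y=1 u=0
t7.Δ1 n1=0 r=1 n0=0 x=1 q=1 v=0 clk=0 z=1 p=1 y=1 u=0
t8.Δ0 n1=0 r=1 n0=0 x=1 q=1 v=0 clk=0 z=1 p=1 y=1 u=0
t8.Δ1 n1=0 r=1 n0=0 x=1 q=1 v=0 clk=1 z=1 p=1 y=1 u=0
t8.Δ2 n1=0 r=1 n0=0 x=1 q=1 v=1 clk=1 z=1 p=1 y=1 u=0
t8.Δ3 n1=1 r=1 n0=1 x=1 q=1 v=1 clk=1 z=1 p=1 y=1 u=0
t8.Δ4 n1=0 r=0 n0=1 x=1 q=1 v=1 clk=1 z=1 p=1 y=1 u=0
t8.Δ5 n1=0 r=1 n0=1 x=1 q=1 v=1 clk=1 z=0 p=1 y=1 u=0
t8.Δ6 n1=0 r=1 n0=1 x=1 q=1 v=1 clk=1 z=1 p=1 y=1 u=0
t9.Δ0 n1=0 r=1 n0=1 x=1 q=1 v=1 clk=1 z=1 p=1 y=1 u=0
t9.Δ1 n1=0 r=1 n0=1 x=1 q=1 v=1 clk=0 z=1 p=1 y=1 u=0
t10.Δ0 n1=0 r=1 n0=1 x=1 q=1 v=1 clk=0 z=1 p=1 y=1 u=0
t10.Δ1 n1=0 r=1 n0=1 x=1 q=1 v=1 clk=1 z=1 p=1 y=1 u=0
t10.Δ2 n1=0 r=1 n0=1 x=1 q=1 v=0 clk=1 z=1 p=1 y=1 u=0
t10.Δ3 n1=1 r=1 n0=0 x=1 q=1 v=0 clk=1 z=1 p=1 y=1 u=0
t10.Δ4 n1=0 r=0 n0=0 x=1 q=1 v=0 clk=1 z=1 p=1 y=1 u=0
t10.Δ5 n1=0 r=1 n0=0 x=1 q=1 v=0 clk=1 z=0 p=1 y=1 u=0
t10.Δ6 n1=0 r=1 n0=0 x=1 q=1 v=0 clk=1 z=1 p=1 y=1 u=0
t11.Δ0 n1=0 r=1 n0=0 x=1 q=1 v=0 clk=1 z=1 p=1 y=1 u=0
t11.Δ1 n1=0 r=1 n0=0 x=1 q=1 v=0 clk=0 z=1 p=1 y=1 u=0
t12.Δ0 n1=0 r=1 n0=0 x=1 q=1 v=0 clk=0 z=1 p=1 y=1 u=0
t12.Δ1 n1=0 r=1 n0=0 x=1 q=1 v=0 clk=1 z=1 p=1 y=1 u=0
t12.Δ2 n1=0 r=1 n0=0 x=1 q=1 v=1 clk=1 z=1 p=1 y=1 u=0
t12.Δ3 n1=1 r=1 n0=1 x=1 q=1 v=1 clk=1 z=1 p=1 y=1 u=0
t12.Δ4 n1=0 r=0 n0=1 x=1 q=1 v=1 clk=1 z=1 p=1 y=1 u=0
t12.Δ5 n1=0 r=1 n0=1 x=1 q=1 v=1 clk=1 z=0 p=1 y=1 u=0
t12.Δ6 n1=0 r=1 n0=1 x=1 q=1 v=1 clk=1 z=1 p=1 y=1 u=0
t13.Δ0 n1=0 r=1 n0=1 x=1 q=1 v=1 clk=1 z=1 p=1 y=1 u=0
t13.Δ1 n1=0 r=1 n0=1 x=1 q=1 v=1 clk=0 z=1 p=1 y=1 u=0
t14.Δ0 n1=0 r=1 n0=1 x=1 q=1 v=1 clk=0 z=1 p=1 y=1 u=0
t14.Δ1 n1=0 r=1 n0=1 x=1 q=1 v=1 clk=1 z=1 p=1 y=1 u=0
t14.Δ2 n1=0 r=1 n0=1 x=1 q=1 v=0 clk=1 z=1 p=1 y=1 u=0
t14.Δ3 n1=1 r=1 n0=0 x=1 q=1 v=0 clk=1 z=1 p=1 y=1 u=0
t14.Δ4 n1=0 r=0 n0=0 x=1 q=1 v=0 clk=1 z=1 p=1 y=1 u=0
t14.Δ5 n1=0 r=1 n0=0 x=1 q=1 v=0 clk=1 z=0 p=1 y=1 u=0
t14.Δ6 n1=0 r=1 n0=0 x=1 q=1 v=0 clk=1 z=1 p=1 y=1 u=0
t15.Δ0 n1=0 r=1 n0=0 x=1 q=1 v=0 clk=1 z=1 p=1 y=1 u=0
t15.Δ1 n1=0 r=1 n0=0 x=1 q=1 v=0 clk=0 z=1 p=1 y=1 u=0
t16.Δ0 n1=0 r=1 n0=0 x=1 q=1 v=0 clk=0 z=1 p=1 y=1 u=0
t16.Δ1 n1=0 r=1 n0=0 x=1 q=1 v=0 clk=1 z=1 p=1 y=1 u=0
t16.Δ2 n1=0 r=1 n0=0 x=1 q=1 v=1 clk=1 z=1 p=1 y=1 u=0
t16.Δ3 n1=1 r=1 n0=1 x=1 q=1 v=1 clk=1 z=1 p=1 y=1 u=0
t16.Δ4 n1=0 r=0 n0=1 x=1 q=1 v=1 clk=1 z=1 p=1 y=1 u=0
t16.Δ5 n1=0 r=1 n0=1 x=1 q=1 v=1 clk=1 z=0 p=1 y=1 u=0
t16.Δ6 n1=0 r=1 n0=1 x=1 q=1 v=1 clk=1 z=1 p=1 y=1 u=0

0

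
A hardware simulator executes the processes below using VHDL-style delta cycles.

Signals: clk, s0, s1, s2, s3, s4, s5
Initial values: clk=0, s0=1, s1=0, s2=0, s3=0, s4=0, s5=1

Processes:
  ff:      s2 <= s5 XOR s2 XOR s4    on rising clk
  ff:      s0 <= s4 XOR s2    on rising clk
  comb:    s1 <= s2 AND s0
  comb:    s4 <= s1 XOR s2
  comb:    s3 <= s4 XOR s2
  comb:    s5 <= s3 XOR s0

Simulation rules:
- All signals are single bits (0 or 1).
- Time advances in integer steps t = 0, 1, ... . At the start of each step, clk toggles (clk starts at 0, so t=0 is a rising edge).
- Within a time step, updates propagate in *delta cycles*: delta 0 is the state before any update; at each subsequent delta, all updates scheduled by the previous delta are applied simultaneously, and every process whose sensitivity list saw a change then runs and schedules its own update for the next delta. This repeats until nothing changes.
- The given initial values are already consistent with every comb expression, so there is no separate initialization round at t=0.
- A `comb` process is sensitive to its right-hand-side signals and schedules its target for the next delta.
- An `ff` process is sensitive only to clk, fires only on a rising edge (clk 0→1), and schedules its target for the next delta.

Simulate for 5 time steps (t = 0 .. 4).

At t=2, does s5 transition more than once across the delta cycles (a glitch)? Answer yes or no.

t0.Δ0 s2=0 s0=1 s5=1 clk=0 s3=0 s4=0 s1=0
t0.Δ1 s2=0 s0=1 s5=1 clk=1 s3=0 s4=0 s1=0
t0.Δ2 s2=1 s0=0 s5=1 clk=1 s3=0 s4=0 s1=0
t0.Δ3 s2=1 s0=0 s5=0 clk=1 s3=1 s4=1 s1=0
t0.Δ4 s2=1 s0=0 s5=1 clk=1 s3=0 s4=1 s1=0
t0.Δ5 s2=1 s0=0 s5=0 clk=1 s3=0 s4=1 s1=0
t1.Δ0 s2=1 s0=0 s5=0 clk=1 s3=0 s4=1 s1=0
t1.Δ1 s2=1 s0=0 s5=0 clk=0 s3=0 s4=1 s1=0
t2.Δ0 s2=1 s0=0 s5=0 clk=0 s3=0 s4=1 s1=0
t2.Δ1 s2=1 s0=0 s5=0 clk=1 s3=0 s4=1 s1=0
t2.Δ2 s2=0 s0=0 s5=0 clk=1 s3=0 s4=1 s1=0
t2.Δ3 s2=0 s0=0 s5=0 clk=1 s3=1 s4=0 s1=0
t2.Δ4 s2=0 s0=0 s5=1 clk=1 s3=0 s4=0 s1=0
t2.Δ5 s2=0 s0=0 s5=0 clk=1 s3=0 s4=0 s1=0
t3.Δ0 s2=0 s0=0 s5=0 clk=1 s3=0 s4=0 s1=0
t3.Δ1 s2=0 s0=0 s5=0 clk=0 s3=0 s4=0 s1=0
t4.Δ0 s2=0 s0=0 s5=0 clk=0 s3=0 s4=0 s1=0
t4.Δ1 s2=0 s0=0 s5=0 clk=1 s3=0 s4=0 s1=0

yes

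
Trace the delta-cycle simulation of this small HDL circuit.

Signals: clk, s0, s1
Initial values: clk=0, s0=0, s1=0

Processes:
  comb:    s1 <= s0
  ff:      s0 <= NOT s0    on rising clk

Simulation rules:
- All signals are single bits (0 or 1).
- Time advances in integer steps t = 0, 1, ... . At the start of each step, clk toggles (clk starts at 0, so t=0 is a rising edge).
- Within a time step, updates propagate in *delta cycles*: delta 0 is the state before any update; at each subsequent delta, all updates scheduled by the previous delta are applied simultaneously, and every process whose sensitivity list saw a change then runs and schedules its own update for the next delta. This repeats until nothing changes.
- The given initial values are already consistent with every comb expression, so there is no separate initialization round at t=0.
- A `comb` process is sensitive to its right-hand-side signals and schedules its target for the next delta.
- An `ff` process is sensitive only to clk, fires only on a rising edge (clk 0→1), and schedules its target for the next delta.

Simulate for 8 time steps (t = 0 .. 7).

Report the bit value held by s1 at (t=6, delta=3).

t0.Δ0 s0=0 clk=0 s1=0
t0.Δ1 s0=0 clk=1 s1=0
t0.Δ2 s0=1 clk=1 s1=0
t0.Δ3 s0=1 clk=1 s1=1
t1.Δ0 s0=1 clk=1 s1=1
t1.Δ1 s0=1 clk=0 s1=1
t2.Δ0 s0=1 clk=0 s1=1
t2.Δ1 s0=1 clk=1 s1=1
t2.Δ2 s0=0 clk=1 s1=1
t2.Δ3 s0=0 clk=1 s1=0
t3.Δ0 s0=0 clk=1 s1=0
t3.Δ1 s0=0 clk=0 s1=0
t4.Δ0 s0=0 clk=0 s1=0
t4.Δ1 s0=0 clk=1 s1=0
t4.Δ2 s0=1 clk=1 s1=0
t4.Δ3 s0=1 clk=1 s1=1
t5.Δ0 s0=1 clk=1 s1=1
t5.Δ1 s0=1 clk=0 s1=1
t6.Δ0 s0=1 clk=0 s1=1
t6.Δ1 s0=1 clk=1 s1=1
t6.Δ2 s0=0 clk=1 s1=1
t6.Δ3 s0=0 clk=1 s1=0
t7.Δ0 s0=0 clk=1 s1=0
t7.Δ1 s0=0 clk=0 s1=0

0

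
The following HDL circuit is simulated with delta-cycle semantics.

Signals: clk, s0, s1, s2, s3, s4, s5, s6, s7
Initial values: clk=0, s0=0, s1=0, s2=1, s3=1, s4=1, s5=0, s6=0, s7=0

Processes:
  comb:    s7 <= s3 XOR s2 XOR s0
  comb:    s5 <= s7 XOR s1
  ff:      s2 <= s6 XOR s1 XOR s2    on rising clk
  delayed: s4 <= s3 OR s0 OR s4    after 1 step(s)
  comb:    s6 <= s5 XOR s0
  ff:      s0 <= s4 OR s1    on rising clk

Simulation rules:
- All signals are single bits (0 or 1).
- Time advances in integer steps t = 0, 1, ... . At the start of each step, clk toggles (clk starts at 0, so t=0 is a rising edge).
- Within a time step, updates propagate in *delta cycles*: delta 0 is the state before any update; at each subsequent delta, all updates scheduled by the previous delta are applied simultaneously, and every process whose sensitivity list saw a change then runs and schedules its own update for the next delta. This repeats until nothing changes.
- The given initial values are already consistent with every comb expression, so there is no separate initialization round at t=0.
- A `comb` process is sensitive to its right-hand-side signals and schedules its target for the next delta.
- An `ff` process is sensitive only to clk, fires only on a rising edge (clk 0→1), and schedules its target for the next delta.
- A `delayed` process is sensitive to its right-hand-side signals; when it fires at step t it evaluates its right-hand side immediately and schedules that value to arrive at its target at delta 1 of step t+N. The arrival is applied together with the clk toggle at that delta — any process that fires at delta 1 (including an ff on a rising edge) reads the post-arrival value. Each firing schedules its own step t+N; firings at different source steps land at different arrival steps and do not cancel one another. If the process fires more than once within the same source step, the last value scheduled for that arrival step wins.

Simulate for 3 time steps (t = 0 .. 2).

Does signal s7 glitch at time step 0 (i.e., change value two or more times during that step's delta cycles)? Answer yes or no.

[bits: s4,s6,s2,s3,s0,s5,clk,s7,s1]
t=0: Δ0=101100000 Δ1=101100100 Δ2=101110100 Δ3=111110110 Δ4=111111110 Δ5=101111110 | 5Δ
t=1: Δ0=101111110 Δ1=101111010 | 1Δ
t=2: Δ0=101111010 Δ1=101111110 | 1Δ

no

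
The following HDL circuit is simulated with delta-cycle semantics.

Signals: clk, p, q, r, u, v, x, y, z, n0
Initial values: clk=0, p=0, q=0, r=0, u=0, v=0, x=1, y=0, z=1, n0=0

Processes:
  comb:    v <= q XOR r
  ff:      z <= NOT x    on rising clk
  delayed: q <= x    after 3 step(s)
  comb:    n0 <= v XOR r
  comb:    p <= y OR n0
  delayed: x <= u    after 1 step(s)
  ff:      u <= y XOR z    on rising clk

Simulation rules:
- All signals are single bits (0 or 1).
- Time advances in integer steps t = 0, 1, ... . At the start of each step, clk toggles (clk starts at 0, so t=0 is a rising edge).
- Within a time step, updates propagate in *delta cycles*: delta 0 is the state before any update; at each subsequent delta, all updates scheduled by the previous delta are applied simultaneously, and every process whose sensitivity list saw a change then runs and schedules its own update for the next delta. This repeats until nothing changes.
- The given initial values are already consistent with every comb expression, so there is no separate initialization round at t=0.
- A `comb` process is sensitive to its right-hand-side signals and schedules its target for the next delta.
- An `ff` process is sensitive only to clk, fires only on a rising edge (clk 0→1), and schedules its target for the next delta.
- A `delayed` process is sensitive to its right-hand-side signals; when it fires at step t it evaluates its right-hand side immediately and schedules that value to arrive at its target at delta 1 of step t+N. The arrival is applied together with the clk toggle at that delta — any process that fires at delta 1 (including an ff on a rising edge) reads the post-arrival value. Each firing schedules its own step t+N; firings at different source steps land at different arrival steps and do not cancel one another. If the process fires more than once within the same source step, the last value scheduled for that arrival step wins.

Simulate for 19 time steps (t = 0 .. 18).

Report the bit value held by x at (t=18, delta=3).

1

[bits: q,x,z,r,v,u,y,p,n0,clk]
t=0: Δ0=0110000000 Δ1=0110000001 Δ2=0100010001 | 2Δ
t=1: Δ0=0100010001 Δ1=0100010000 | 1Δ
t=2: Δ0=0100010000 Δ1=0100010001 Δ2=0100000001 | 2Δ
t=3: Δ0=0100000001 Δ1=0000000000 | 1Δ
t=4: Δ0=0000000000 Δ1=0000000001 Δ2=0010000001 | 2Δ
t=5: Δ0=0010000001 Δ1=0010000000 | 1Δ
t=6: Δ0=0010000000 Δ1=0010000001 Δ2=0010010001 | 2Δ
t=7: Δ0=0010010001 Δ1=0110010000 | 1Δ
t=8: Δ0=0110010000 Δ1=0110010001 Δ2=0100010001 | 2Δ
t=9: Δ0=0100010001 Δ1=0100010000 | 1Δ
t=10: Δ0=0100010000 Δ1=1100010001 Δ2=1100100001 Δ3=1100100011 Δ4=1100100111 | 4Δ
t=11: Δ0=1100100111 Δ1=1000100110 | 1Δ
t=12: Δ0=1000100110 Δ1=1000100111 Δ2=1010100111 | 2Δ
t=13: Δ0=1010100111 Δ1=1010100110 | 1Δ
t=14: Δ0=1010100110 Δ1=0010100111 Δ2=0010010111 Δ3=0010010101 Δ4=0010010001 | 4Δ
t=15: Δ0=0010010001 Δ1=0110010000 | 1Δ
t=16: Δ0=0110010000 Δ1=0110010001 Δ2=0100010001 | 2Δ
t=17: Δ0=0100010001 Δ1=0100010000 | 1Δ
t=18: Δ0=0100010000 Δ1=1100010001 Δ2=1100100001 Δ3=1100100011 Δ4=1100100111 | 4Δ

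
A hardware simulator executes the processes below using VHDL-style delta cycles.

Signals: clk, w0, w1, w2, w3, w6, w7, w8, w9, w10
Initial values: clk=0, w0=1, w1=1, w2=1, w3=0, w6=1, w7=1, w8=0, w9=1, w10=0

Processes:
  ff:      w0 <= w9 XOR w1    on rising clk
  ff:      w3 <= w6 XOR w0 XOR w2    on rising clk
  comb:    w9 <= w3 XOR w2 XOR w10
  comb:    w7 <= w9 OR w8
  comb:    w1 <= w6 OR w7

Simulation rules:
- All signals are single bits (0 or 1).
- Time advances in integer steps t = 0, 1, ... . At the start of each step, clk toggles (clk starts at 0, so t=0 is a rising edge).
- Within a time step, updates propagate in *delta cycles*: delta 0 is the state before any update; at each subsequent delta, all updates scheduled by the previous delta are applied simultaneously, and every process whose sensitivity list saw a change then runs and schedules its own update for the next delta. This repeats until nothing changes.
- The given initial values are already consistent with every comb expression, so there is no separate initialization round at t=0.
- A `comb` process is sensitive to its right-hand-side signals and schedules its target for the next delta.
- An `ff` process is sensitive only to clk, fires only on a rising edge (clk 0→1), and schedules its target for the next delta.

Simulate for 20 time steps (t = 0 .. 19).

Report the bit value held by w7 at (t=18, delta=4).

[bits: clk,w2,w1,w8,w0,w9,w3,w7,w6,w10]
t=0: Δ0=0110110110 Δ1=1110110110 Δ2=1110011110 Δ3=1110001110 Δ4=1110001010 | 4Δ
t=1: Δ0=1110001010 Δ1=0110001010 | 1Δ
t=2: Δ0=0110001010 Δ1=1110001010 Δ2=1110100010 Δ3=1110110010 Δ4=1110110110 | 4Δ
t=3: Δ0=1110110110 Δ1=0110110110 | 1Δ
t=4: Δ0=0110110110 Δ1=1110110110 Δ2=1110011110 Δ3=1110001110 Δ4=1110001010 | 4Δ
t=5: Δ0=1110001010 Δ1=0110001010 | 1Δ
t=6: Δ0=0110001010 Δ1=1110001010 Δ2=1110100010 Δ3=1110110010 Δ4=1110110110 | 4Δ
t=7: Δ0=1110110110 Δ1=0110110110 | 1Δ
t=8: Δ0=0110110110 Δ1=1110110110 Δ2=1110011110 Δ3=1110001110 Δ4=1110001010 | 4Δ
t=9: Δ0=1110001010 Δ1=0110001010 | 1Δ
t=10: Δ0=0110001010 Δ1=1110001010 Δ2=1110100010 Δ3=1110110010 Δ4=1110110110 | 4Δ
t=11: Δ0=1110110110 Δ1=0110110110 | 1Δ
t=12: Δ0=0110110110 Δ1=1110110110 Δ2=1110011110 Δ3=1110001110 Δ4=1110001010 | 4Δ
t=13: Δ0=1110001010 Δ1=0110001010 | 1Δ
t=14: Δ0=0110001010 Δ1=1110001010 Δ2=1110100010 Δ3=1110110010 Δ4=1110110110 | 4Δ
t=15: Δ0=1110110110 Δ1=0110110110 | 1Δ
t=16: Δ0=0110110110 Δ1=1110110110 Δ2=1110011110 Δ3=1110001110 Δ4=1110001010 | 4Δ
t=17: Δ0=1110001010 Δ1=0110001010 | 1Δ
t=18: Δ0=0110001010 Δ1=1110001010 Δ2=1110100010 Δ3=1110110010 Δ4=1110110110 | 4Δ
t=19: Δ0=1110110110 Δ1=0110110110 | 1Δ

1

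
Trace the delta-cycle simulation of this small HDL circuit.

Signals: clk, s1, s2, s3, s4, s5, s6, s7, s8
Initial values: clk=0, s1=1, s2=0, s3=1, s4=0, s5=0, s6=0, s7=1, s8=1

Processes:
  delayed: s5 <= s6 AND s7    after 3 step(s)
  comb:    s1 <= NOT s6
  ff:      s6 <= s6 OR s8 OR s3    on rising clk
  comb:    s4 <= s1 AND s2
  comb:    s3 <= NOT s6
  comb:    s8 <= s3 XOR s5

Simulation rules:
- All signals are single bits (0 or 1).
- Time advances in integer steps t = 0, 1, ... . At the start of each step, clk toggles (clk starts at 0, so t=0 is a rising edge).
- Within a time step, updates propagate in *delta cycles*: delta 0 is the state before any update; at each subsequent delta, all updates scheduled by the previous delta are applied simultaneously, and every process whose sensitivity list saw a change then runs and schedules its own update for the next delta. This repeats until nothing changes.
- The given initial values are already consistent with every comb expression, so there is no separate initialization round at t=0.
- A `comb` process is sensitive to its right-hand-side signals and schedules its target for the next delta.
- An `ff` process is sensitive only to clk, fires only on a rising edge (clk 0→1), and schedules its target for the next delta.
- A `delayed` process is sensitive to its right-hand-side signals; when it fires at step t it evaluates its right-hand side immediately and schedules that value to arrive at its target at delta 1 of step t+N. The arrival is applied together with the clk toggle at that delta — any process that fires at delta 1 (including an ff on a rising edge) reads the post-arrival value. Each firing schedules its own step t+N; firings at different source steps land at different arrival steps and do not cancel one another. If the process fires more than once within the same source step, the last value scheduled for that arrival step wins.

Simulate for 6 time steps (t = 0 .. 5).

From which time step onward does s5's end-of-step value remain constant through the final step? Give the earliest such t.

3

[bits: s1,s3,s4,s5,s7,s2,s6,clk,s8]
t=0: Δ0=110010001 Δ1=110010011 Δ2=110010111 Δ3=000010111 Δ4=000010110 | 4Δ
t=1: Δ0=000010110 Δ1=000010100 | 1Δ
t=2: Δ0=000010100 Δ1=000010110 | 1Δ
t=3: Δ0=000010110 Δ1=000110100 Δ2=000110101 | 2Δ
t=4: Δ0=000110101 Δ1=000110111 | 1Δ
t=5: Δ0=000110111 Δ1=000110101 | 1Δ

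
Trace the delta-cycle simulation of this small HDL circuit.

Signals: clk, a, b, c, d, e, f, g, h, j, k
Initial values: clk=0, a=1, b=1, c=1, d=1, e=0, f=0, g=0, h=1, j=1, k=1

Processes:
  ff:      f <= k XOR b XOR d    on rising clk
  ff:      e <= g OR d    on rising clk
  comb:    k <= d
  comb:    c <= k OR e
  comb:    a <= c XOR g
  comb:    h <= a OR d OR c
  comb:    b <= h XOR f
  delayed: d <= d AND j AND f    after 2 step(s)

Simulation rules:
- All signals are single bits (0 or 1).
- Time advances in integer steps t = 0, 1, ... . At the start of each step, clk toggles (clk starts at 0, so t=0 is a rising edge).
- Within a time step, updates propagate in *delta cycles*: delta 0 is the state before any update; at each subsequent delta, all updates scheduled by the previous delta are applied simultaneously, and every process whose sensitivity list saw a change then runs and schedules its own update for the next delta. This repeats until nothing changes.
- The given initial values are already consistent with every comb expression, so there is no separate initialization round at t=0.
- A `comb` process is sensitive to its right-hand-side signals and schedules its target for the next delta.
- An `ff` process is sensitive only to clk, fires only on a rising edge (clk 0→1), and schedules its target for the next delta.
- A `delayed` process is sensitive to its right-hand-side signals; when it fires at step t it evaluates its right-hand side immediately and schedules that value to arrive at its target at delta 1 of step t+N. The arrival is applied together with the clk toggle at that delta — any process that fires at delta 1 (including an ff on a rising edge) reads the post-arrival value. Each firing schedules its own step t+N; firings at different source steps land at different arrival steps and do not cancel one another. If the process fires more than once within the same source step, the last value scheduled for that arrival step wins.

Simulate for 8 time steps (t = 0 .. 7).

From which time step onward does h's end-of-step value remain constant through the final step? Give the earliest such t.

4

t=0 Δ0: j=1 c=1 f=0 clk=0 g=0 d=1 a=1 e=0 h=1 b=1 k=1
  Δ1: clk:0→1
  Δ2: f:0→1, e:0→1
  Δ3: b:1→0
  (3Δ to stable)
t=1 Δ0: j=1 c=1 f=1 clk=1 g=0 d=1 a=1 e=1 h=1 b=0 k=1
  Δ1: clk:1→0
  (1Δ to stable)
t=2 Δ0: j=1 c=1 f=1 clk=0 g=0 d=1 a=1 e=1 h=1 b=0 k=1
  Δ1: clk:0→1
  Δ2: f:1→0
  Δ3: b:0→1
  (3Δ to stable)
t=3 Δ0: j=1 c=1 f=0 clk=1 g=0 d=1 a=1 e=1 h=1 b=1 k=1
  Δ1: clk:1→0
  (1Δ to stable)
t=4 Δ0: j=1 c=1 f=0 clk=0 g=0 d=1 a=1 e=1 h=1 b=1 k=1
  Δ1: clk:0→1, d:1→0
  Δ2: e:1→0, k:1→0
  Δ3: c:1→0
  Δ4: a:1→0
  Δ5: h:1→0
  Δ6: b:1→0
  (6Δ to stable)
t=5 Δ0: j=1 c=0 f=0 clk=1 g=0 d=0 a=0 e=0 h=0 b=0 k=0
  Δ1: clk:1→0
  (1Δ to stable)
t=6 Δ0: j=1 c=0 f=0 clk=0 g=0 d=0 a=0 e=0 h=0 b=0 k=0
  Δ1: clk:0→1
  (1Δ to stable)
t=7 Δ0: j=1 c=0 f=0 clk=1 g=0 d=0 a=0 e=0 h=0 b=0 k=0
  Δ1: clk:1→0
  (1Δ to stable)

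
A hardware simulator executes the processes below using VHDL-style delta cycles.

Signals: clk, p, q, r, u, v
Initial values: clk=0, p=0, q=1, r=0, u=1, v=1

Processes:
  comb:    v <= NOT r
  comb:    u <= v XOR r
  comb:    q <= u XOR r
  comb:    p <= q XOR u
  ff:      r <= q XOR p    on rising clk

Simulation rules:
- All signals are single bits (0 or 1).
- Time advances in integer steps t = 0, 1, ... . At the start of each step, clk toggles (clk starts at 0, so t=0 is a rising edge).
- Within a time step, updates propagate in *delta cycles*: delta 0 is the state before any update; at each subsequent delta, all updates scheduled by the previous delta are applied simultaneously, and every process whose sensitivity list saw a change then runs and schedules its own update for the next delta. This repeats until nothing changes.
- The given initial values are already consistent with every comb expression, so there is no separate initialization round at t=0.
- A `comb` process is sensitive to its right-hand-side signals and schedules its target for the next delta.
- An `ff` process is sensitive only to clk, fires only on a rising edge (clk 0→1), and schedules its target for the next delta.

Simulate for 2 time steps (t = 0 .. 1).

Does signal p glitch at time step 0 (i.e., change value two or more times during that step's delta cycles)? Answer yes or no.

t=0 Δ0: p=0 clk=0 v=1 r=0 q=1 u=1
  Δ1: clk:0→1
  Δ2: r:0→1
  Δ3: v:1→0, q:1→0, u:1→0
  Δ4: q:0→1, u:0→1
  Δ5: q:1→0
  Δ6: p:0→1
  (6Δ to stable)
t=1 Δ0: p=1 clk=1 v=0 r=1 q=0 u=1
  Δ1: clk:1→0
  (1Δ to stable)

no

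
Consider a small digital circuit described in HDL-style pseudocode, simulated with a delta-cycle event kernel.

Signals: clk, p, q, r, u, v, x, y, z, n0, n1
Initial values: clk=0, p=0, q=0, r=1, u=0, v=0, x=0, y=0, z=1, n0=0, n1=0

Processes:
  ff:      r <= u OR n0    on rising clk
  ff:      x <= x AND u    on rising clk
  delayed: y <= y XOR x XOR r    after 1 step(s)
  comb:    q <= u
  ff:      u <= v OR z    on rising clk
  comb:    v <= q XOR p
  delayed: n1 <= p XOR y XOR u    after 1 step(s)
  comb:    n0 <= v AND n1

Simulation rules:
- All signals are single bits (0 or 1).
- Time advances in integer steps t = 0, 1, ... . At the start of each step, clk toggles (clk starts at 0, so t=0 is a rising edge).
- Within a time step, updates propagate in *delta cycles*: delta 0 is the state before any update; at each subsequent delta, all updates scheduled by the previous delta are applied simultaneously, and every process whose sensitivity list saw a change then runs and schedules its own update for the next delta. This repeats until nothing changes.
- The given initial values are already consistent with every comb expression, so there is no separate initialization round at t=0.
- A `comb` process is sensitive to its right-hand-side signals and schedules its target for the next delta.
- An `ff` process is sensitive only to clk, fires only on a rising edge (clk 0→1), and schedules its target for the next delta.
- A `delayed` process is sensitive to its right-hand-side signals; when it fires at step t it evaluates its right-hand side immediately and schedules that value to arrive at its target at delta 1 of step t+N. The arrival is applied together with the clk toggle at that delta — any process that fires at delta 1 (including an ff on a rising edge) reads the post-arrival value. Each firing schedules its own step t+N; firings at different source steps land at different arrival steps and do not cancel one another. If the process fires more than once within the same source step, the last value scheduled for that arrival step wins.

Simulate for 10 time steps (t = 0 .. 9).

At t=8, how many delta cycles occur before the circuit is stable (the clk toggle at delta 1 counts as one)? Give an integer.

t=0 Δ0: y=0 n1=0 r=1 q=0 clk=0 u=0 z=1 p=0 x=0 v=0 n0=0
  Δ1: clk:0→1
  Δ2: r:1→0, u:0→1
  Δ3: q:0→1
  Δ4: v:0→1
  (4Δ to stable)
t=1 Δ0: y=0 n1=0 r=0 q=1 clk=1 u=1 z=1 p=0 x=0 v=1 n0=0
  Δ1: n1:0→1, clk:1→0
  Δ2: n0:0→1
  (2Δ to stable)
t=2 Δ0: y=0 n1=1 r=0 q=1 clk=0 u=1 z=1 p=0 x=0 v=1 n0=1
  Δ1: clk:0→1
  Δ2: r:0→1
  (2Δ to stable)
t=3 Δ0: y=0 n1=1 r=1 q=1 clk=1 u=1 z=1 p=0 x=0 v=1 n0=1
  Δ1: y:0→1, clk:1→0
  (1Δ to stable)
t=4 Δ0: y=1 n1=1 r=1 q=1 clk=0 u=1 z=1 p=0 x=0 v=1 n0=1
  Δ1: y:1→0, n1:1→0, clk:0→1
  Δ2: n0:1→0
  (2Δ to stable)
t=5 Δ0: y=0 n1=0 r=1 q=1 clk=1 u=1 z=1 p=0 x=0 v=1 n0=0
  Δ1: y:0→1, n1:0→1, clk:1→0
  Δ2: n0:0→1
  (2Δ to stable)
t=6 Δ0: y=1 n1=1 r=1 q=1 clk=0 u=1 z=1 p=0 x=0 v=1 n0=1
  Δ1: y:1→0, n1:1→0, clk:0→1
  Δ2: n0:1→0
  (2Δ to stable)
t=7 Δ0: y=0 n1=0 r=1 q=1 clk=1 u=1 z=1 p=0 x=0 v=1 n0=0
  Δ1: y:0→1, n1:0→1, clk:1→0
  Δ2: n0:0→1
  (2Δ to stable)
t=8 Δ0: y=1 n1=1 r=1 q=1 clk=0 u=1 z=1 p=0 x=0 v=1 n0=1
  Δ1: y:1→0, n1:1→0, clk:0→1
  Δ2: n0:1→0
  (2Δ to stable)
t=9 Δ0: y=0 n1=0 r=1 q=1 clk=1 u=1 z=1 p=0 x=0 v=1 n0=0
  Δ1: y:0→1, n1:0→1, clk:1→0
  Δ2: n0:0→1
  (2Δ to stable)

2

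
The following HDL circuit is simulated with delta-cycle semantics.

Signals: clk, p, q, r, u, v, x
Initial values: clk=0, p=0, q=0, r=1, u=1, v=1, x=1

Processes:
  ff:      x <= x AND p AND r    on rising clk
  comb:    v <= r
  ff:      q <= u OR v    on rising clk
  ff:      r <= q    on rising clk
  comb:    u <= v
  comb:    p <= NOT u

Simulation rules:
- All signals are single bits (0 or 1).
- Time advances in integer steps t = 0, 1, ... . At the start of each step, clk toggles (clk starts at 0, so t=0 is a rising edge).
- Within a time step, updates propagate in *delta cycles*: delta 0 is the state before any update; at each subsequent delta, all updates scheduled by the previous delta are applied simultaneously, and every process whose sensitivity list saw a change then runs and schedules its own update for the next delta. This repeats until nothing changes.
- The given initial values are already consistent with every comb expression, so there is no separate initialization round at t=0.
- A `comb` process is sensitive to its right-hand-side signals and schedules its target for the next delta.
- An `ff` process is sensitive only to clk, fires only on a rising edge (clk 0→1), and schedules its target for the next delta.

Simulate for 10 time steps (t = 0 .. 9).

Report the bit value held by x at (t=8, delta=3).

t0.Δ0 v=1 u=1 p=0 q=0 x=1 r=1 clk=0
t0.Δ1 v=1 u=1 p=0 q=0 x=1 r=1 clk=1
t0.Δ2 v=1 u=1 p=0 q=1 x=0 r=0 clk=1
t0.Δ3 v=0 u=1 p=0 q=1 x=0 r=0 clk=1
t0.Δ4 v=0 u=0 p=0 q=1 x=0 r=0 clk=1
t0.Δ5 v=0 u=0 p=1 q=1 x=0 r=0 clk=1
t1.Δ0 v=0 u=0 p=1 q=1 x=0 r=0 clk=1
t1.Δ1 v=0 u=0 p=1 q=1 x=0 r=0 clk=0
t2.Δ0 v=0 u=0 p=1 q=1 x=0 r=0 clk=0
t2.Δ1 v=0 u=0 p=1 q=1 x=0 r=0 clk=1
t2.Δ2 v=0 u=0 p=1 q=0 x=0 r=1 clk=1
t2.Δ3 v=1 u=0 p=1 q=0 x=0 r=1 clk=1
t2.Δ4 v=1 u=1 p=1 q=0 x=0 r=1 clk=1
t2.Δ5 v=1 u=1 p=0 q=0 x=0 r=1 clk=1
t3.Δ0 v=1 u=1 p=0 q=0 x=0 r=1 clk=1
t3.Δ1 v=1 u=1 p=0 q=0 x=0 r=1 clk=0
t4.Δ0 v=1 u=1 p=0 q=0 x=0 r=1 clk=0
t4.Δ1 v=1 u=1 p=0 q=0 x=0 r=1 clk=1
t4.Δ2 v=1 u=1 p=0 q=1 x=0 r=0 clk=1
t4.Δ3 v=0 u=1 p=0 q=1 x=0 r=0 clk=1
t4.Δ4 v=0 u=0 p=0 q=1 x=0 r=0 clk=1
t4.Δ5 v=0 u=0 p=1 q=1 x=0 r=0 clk=1
t5.Δ0 v=0 u=0 p=1 q=1 x=0 r=0 clk=1
t5.Δ1 v=0 u=0 p=1 q=1 x=0 r=0 clk=0
t6.Δ0 v=0 u=0 p=1 q=1 x=0 r=0 clk=0
t6.Δ1 v=0 u=0 p=1 q=1 x=0 r=0 clk=1
t6.Δ2 v=0 u=0 p=1 q=0 x=0 r=1 clk=1
t6.Δ3 v=1 u=0 p=1 q=0 x=0 r=1 clk=1
t6.Δ4 v=1 u=1 p=1 q=0 x=0 r=1 clk=1
t6.Δ5 v=1 u=1 p=0 q=0 x=0 r=1 clk=1
t7.Δ0 v=1 u=1 p=0 q=0 x=0 r=1 clk=1
t7.Δ1 v=1 u=1 p=0 q=0 x=0 r=1 clk=0
t8.Δ0 v=1 u=1 p=0 q=0 x=0 r=1 clk=0
t8.Δ1 v=1 u=1 p=0 q=0 x=0 r=1 clk=1
t8.Δ2 v=1 u=1 p=0 q=1 x=0 r=0 clk=1
t8.Δ3 v=0 u=1 p=0 q=1 x=0 r=0 clk=1
t8.Δ4 v=0 u=0 p=0 q=1 x=0 r=0 clk=1
t8.Δ5 v=0 u=0 p=1 q=1 x=0 r=0 clk=1
t9.Δ0 v=0 u=0 p=1 q=1 x=0 r=0 clk=1
t9.Δ1 v=0 u=0 p=1 q=1 x=0 r=0 clk=0

0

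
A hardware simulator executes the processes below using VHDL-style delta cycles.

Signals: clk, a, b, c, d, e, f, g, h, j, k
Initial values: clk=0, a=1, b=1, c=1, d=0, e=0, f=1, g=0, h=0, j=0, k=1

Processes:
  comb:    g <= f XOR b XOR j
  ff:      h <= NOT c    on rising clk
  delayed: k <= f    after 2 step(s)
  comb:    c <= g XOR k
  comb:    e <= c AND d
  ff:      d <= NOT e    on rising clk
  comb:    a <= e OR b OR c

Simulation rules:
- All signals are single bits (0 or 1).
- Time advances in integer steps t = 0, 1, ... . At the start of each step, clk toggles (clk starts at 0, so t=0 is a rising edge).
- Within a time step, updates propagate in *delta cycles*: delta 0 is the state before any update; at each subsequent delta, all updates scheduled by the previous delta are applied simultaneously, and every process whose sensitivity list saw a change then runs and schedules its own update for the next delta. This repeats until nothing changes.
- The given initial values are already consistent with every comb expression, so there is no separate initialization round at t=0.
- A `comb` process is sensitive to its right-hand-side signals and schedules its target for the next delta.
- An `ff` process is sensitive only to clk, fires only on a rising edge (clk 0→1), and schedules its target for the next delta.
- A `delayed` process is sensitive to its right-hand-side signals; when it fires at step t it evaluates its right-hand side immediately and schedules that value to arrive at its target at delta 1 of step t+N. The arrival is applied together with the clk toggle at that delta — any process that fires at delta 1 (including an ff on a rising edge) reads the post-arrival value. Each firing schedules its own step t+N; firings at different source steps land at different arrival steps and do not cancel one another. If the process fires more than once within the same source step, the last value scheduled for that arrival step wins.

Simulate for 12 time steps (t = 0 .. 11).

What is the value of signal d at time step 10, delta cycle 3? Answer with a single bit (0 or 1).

[bits: e,c,k,a,j,f,d,b,h,clk,g]
t=0: Δ0=01110101000 Δ1=01110101010 Δ2=01110111010 Δ3=11110111010 | 3Δ
t=1: Δ0=11110111010 Δ1=11110111000 | 1Δ
t=2: Δ0=11110111000 Δ1=11110111010 Δ2=11110101010 Δ3=01110101010 | 3Δ
t=3: Δ0=01110101010 Δ1=01110101000 | 1Δ
t=4: Δ0=01110101000 Δ1=01110101010 Δ2=01110111010 Δ3=11110111010 | 3Δ
t=5: Δ0=11110111010 Δ1=11110111000 | 1Δ
t=6: Δ0=11110111000 Δ1=11110111010 Δ2=11110101010 Δ3=01110101010 | 3Δ
t=7: Δ0=01110101010 Δ1=01110101000 | 1Δ
t=8: Δ0=01110101000 Δ1=01110101010 Δ2=01110111010 Δ3=11110111010 | 3Δ
t=9: Δ0=11110111010 Δ1=11110111000 | 1Δ
t=10: Δ0=11110111000 Δ1=11110111010 Δ2=11110101010 Δ3=01110101010 | 3Δ
t=11: Δ0=01110101010 Δ1=01110101000 | 1Δ

0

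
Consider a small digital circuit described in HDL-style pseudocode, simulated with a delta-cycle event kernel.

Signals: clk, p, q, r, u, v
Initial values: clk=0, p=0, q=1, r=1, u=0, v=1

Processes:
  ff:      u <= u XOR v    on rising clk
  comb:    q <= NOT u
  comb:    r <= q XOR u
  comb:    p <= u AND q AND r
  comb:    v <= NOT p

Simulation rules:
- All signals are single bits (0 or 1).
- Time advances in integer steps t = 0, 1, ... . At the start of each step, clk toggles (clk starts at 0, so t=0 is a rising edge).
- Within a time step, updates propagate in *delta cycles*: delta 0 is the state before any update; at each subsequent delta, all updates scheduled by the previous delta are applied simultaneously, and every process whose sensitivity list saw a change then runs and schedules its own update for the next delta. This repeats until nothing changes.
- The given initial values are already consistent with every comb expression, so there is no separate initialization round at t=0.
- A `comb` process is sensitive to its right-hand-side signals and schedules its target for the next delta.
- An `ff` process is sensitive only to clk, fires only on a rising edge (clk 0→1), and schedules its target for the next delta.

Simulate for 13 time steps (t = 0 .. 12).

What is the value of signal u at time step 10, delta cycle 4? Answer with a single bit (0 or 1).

0

t0.Δ0 r=1 u=0 v=1 clk=0 q=1 p=0
t0.Δ1 r=1 u=0 v=1 clk=1 q=1 p=0
t0.Δ2 r=1 u=1 v=1 clk=1 q=1 p=0
t0.Δ3 r=0 u=1 v=1 clk=1 q=0 p=1
t0.Δ4 r=1 u=1 v=0 clk=1 q=0 p=0
t0.Δ5 r=1 u=1 v=1 clk=1 q=0 p=0
t1.Δ0 r=1 u=1 v=1 clk=1 q=0 p=0
t1.Δ1 r=1 u=1 v=1 clk=0 q=0 p=0
t2.Δ0 r=1 u=1 v=1 clk=0 q=0 p=0
t2.Δ1 r=1 u=1 v=1 clk=1 q=0 p=0
t2.Δ2 r=1 u=0 v=1 clk=1 q=0 p=0
t2.Δ3 r=0 u=0 v=1 clk=1 q=1 p=0
t2.Δ4 r=1 u=0 v=1 clk=1 q=1 p=0
t3.Δ0 r=1 u=0 v=1 clk=1 q=1 p=0
t3.Δ1 r=1 u=0 v=1 clk=0 q=1 p=0
t4.Δ0 r=1 u=0 v=1 clk=0 q=1 p=0
t4.Δ1 r=1 u=0 v=1 clk=1 q=1 p=0
t4.Δ2 r=1 u=1 v=1 clk=1 q=1 p=0
t4.Δ3 r=0 u=1 v=1 clk=1 q=0 p=1
t4.Δ4 r=1 u=1 v=0 clk=1 q=0 p=0
t4.Δ5 r=1 u=1 v=1 clk=1 q=0 p=0
t5.Δ0 r=1 u=1 v=1 clk=1 q=0 p=0
t5.Δ1 r=1 u=1 v=1 clk=0 q=0 p=0
t6.Δ0 r=1 u=1 v=1 clk=0 q=0 p=0
t6.Δ1 r=1 u=1 v=1 clk=1 q=0 p=0
t6.Δ2 r=1 u=0 v=1 clk=1 q=0 p=0
t6.Δ3 r=0 u=0 v=1 clk=1 q=1 p=0
t6.Δ4 r=1 u=0 v=1 clk=1 q=1 p=0
t7.Δ0 r=1 u=0 v=1 clk=1 q=1 p=0
t7.Δ1 r=1 u=0 v=1 clk=0 q=1 p=0
t8.Δ0 r=1 u=0 v=1 clk=0 q=1 p=0
t8.Δ1 r=1 u=0 v=1 clk=1 q=1 p=0
t8.Δ2 r=1 u=1 v=1 clk=1 q=1 p=0
t8.Δ3 r=0 u=1 v=1 clk=1 q=0 p=1
t8.Δ4 r=1 u=1 v=0 clk=1 q=0 p=0
t8.Δ5 r=1 u=1 v=1 clk=1 q=0 p=0
t9.Δ0 r=1 u=1 v=1 clk=1 q=0 p=0
t9.Δ1 r=1 u=1 v=1 clk=0 q=0 p=0
t10.Δ0 r=1 u=1 v=1 clk=0 q=0 p=0
t10.Δ1 r=1 u=1 v=1 clk=1 q=0 p=0
t10.Δ2 r=1 u=0 v=1 clk=1 q=0 p=0
t10.Δ3 r=0 u=0 v=1 clk=1 q=1 p=0
t10.Δ4 r=1 u=0 v=1 clk=1 q=1 p=0
t11.Δ0 r=1 u=0 v=1 clk=1 q=1 p=0
t11.Δ1 r=1 u=0 v=1 clk=0 q=1 p=0
t12.Δ0 r=1 u=0 v=1 clk=0 q=1 p=0
t12.Δ1 r=1 u=0 v=1 clk=1 q=1 p=0
t12.Δ2 r=1 u=1 v=1 clk=1 q=1 p=0
t12.Δ3 r=0 u=1 v=1 clk=1 q=0 p=1
t12.Δ4 r=1 u=1 v=0 clk=1 q=0 p=0
t12.Δ5 r=1 u=1 v=1 clk=1 q=0 p=0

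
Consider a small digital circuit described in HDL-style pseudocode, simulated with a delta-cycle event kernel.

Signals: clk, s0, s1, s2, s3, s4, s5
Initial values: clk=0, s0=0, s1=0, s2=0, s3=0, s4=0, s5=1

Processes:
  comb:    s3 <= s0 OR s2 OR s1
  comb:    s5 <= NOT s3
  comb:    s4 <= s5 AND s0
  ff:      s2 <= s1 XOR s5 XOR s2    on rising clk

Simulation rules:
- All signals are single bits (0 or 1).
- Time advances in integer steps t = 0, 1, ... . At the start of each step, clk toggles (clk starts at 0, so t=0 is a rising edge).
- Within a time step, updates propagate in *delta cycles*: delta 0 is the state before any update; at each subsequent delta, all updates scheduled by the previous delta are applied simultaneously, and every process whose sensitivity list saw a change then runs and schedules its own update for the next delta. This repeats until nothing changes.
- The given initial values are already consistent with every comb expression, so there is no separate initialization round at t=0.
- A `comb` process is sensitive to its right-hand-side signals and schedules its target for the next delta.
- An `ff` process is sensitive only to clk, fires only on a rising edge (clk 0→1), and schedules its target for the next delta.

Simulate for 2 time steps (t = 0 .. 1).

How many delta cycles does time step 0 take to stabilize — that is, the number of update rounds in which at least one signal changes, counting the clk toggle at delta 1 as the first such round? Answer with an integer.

4

t=0 Δ0: s5=1 s3=0 s1=0 s0=0 s2=0 clk=0 s4=0
  Δ1: clk:0→1
  Δ2: s2:0→1
  Δ3: s3:0→1
  Δ4: s5:1→0
  (4Δ to stable)
t=1 Δ0: s5=0 s3=1 s1=0 s0=0 s2=1 clk=1 s4=0
  Δ1: clk:1→0
  (1Δ to stable)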